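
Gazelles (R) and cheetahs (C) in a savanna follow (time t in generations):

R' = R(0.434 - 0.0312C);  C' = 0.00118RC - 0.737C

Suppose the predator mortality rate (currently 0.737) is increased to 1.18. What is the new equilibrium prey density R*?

At the interior fixed point, setting dC/dt = 0 with C > 0 fixes R* = (predator death rate)/(RC coefficient) — independent of the other coefficients.
With the change, R* = 1.18/0.00118 = 1000; it rises from 625.

R* ≈ 1000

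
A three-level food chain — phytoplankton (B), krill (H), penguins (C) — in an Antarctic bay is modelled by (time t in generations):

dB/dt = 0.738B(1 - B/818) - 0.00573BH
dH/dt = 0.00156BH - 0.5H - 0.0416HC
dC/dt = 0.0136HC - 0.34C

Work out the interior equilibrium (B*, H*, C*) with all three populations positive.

B* ≈ 659, H* ≈ 25, C* ≈ 12.7

From dC/dt = 0: 0.0136H* = 0.34, so H* = 25.
From dB/dt = 0: 0.738(1 - B*/818) = 0.00573·25, giving B* = 818·(1 - 0.194) = 659.
From dH/dt = 0: 0.00156·659 - 0.5 = 0.0416C*, so C* = 0.528/0.0416 = 12.7.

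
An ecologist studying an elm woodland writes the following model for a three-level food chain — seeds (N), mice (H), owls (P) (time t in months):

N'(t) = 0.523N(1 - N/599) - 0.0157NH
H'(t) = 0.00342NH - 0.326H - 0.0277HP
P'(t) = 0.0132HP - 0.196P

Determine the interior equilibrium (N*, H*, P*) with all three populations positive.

N* ≈ 332, H* ≈ 14.8, P* ≈ 29.2

From dP/dt = 0: 0.0132H* = 0.196, so H* = 14.8.
From dN/dt = 0: 0.523(1 - N*/599) = 0.0157·14.8, giving N* = 599·(1 - 0.446) = 332.
From dH/dt = 0: 0.00342·332 - 0.326 = 0.0277P*, so P* = 0.809/0.0277 = 29.2.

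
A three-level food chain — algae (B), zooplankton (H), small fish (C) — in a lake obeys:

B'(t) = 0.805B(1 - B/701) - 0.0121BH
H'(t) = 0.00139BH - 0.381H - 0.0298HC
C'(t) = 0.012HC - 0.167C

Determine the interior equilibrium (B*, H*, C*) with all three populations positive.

From dC/dt = 0: 0.012H* = 0.167, so H* = 13.9.
From dB/dt = 0: 0.805(1 - B*/701) = 0.0121·13.9, giving B* = 701·(1 - 0.209) = 554.
From dH/dt = 0: 0.00139·554 - 0.381 = 0.0298C*, so C* = 0.39/0.0298 = 13.1.

B* ≈ 554, H* ≈ 13.9, C* ≈ 13.1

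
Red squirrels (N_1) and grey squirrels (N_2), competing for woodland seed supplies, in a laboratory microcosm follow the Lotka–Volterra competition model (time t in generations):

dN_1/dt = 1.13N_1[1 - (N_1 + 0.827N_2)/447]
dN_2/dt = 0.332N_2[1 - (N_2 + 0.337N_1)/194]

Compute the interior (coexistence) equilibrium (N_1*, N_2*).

Setting both brackets to zero gives the nullclines N_1 + 0.827N_2 = 447 and 0.337N_1 + N_2 = 194.
Substituting N_2 = 194 - 0.337N_1 into the first: N_1(1 - 0.827·0.337) = 447 - 0.827·194.
So N_1* = 287/0.721 = 397, and then N_2* = 194 - 0.337·397 = 60.1.

N_1* ≈ 397, N_2* ≈ 60.1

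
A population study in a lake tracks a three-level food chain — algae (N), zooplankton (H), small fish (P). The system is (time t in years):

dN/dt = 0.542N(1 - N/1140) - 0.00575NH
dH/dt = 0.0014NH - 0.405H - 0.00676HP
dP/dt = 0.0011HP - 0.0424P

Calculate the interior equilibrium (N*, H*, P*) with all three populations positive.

From dP/dt = 0: 0.0011H* = 0.0424, so H* = 38.5.
From dN/dt = 0: 0.542(1 - N*/1140) = 0.00575·38.5, giving N* = 1140·(1 - 0.409) = 674.
From dH/dt = 0: 0.0014·674 - 0.405 = 0.00676P*, so P* = 0.538/0.00676 = 79.6.

N* ≈ 674, H* ≈ 38.5, P* ≈ 79.6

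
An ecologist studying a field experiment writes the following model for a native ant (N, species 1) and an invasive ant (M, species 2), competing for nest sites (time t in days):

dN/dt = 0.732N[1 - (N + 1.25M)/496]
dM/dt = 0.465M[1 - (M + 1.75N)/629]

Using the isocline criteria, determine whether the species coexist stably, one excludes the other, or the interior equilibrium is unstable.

unstable coexistence (outcome depends on initial conditions)

Compare the nullcline intercepts: K1/α12 = 496/1.25 = 397 < K2 = 629; K2/α21 = 629/1.75 = 359 < K1 = 496.
Since both are reversed, neither can invade when rare; the interior point is a saddle.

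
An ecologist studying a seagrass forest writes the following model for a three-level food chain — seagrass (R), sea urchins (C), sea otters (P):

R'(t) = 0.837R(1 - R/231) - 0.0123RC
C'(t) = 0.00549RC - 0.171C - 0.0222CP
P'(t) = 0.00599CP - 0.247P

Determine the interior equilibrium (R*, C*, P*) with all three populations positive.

R* ≈ 91, C* ≈ 41.2, P* ≈ 14.8

From dP/dt = 0: 0.00599C* = 0.247, so C* = 41.2.
From dR/dt = 0: 0.837(1 - R*/231) = 0.0123·41.2, giving R* = 231·(1 - 0.606) = 91.
From dC/dt = 0: 0.00549·91 - 0.171 = 0.0222P*, so P* = 0.329/0.0222 = 14.8.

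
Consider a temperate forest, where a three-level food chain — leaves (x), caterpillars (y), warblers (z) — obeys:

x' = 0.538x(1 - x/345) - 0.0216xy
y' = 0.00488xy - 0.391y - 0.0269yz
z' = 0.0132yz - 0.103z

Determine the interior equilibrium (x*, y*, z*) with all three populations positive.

From dz/dt = 0: 0.0132y* = 0.103, so y* = 7.8.
From dx/dt = 0: 0.538(1 - x*/345) = 0.0216·7.8, giving x* = 345·(1 - 0.313) = 237.
From dy/dt = 0: 0.00488·237 - 0.391 = 0.0269z*, so z* = 0.765/0.0269 = 28.4.

x* ≈ 237, y* ≈ 7.8, z* ≈ 28.4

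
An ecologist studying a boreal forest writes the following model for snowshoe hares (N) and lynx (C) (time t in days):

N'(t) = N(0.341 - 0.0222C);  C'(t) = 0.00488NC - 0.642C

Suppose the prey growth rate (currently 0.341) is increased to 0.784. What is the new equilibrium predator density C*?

C* ≈ 35.3

At the interior fixed point, setting dN/dt = 0 with N > 0 fixes C* = (prey growth rate)/(NC coefficient) — independent of the other coefficients.
With the change, C* = 0.784/0.0222 = 35.3; it rises from 15.4.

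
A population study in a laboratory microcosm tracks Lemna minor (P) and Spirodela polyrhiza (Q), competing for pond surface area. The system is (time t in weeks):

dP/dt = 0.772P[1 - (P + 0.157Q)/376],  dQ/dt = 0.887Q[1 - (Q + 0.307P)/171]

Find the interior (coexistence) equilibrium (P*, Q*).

Setting both brackets to zero gives the nullclines P + 0.157Q = 376 and 0.307P + Q = 171.
Substituting Q = 171 - 0.307P into the first: P(1 - 0.157·0.307) = 376 - 0.157·171.
So P* = 349/0.952 = 367, and then Q* = 171 - 0.307·367 = 58.4.

P* ≈ 367, Q* ≈ 58.4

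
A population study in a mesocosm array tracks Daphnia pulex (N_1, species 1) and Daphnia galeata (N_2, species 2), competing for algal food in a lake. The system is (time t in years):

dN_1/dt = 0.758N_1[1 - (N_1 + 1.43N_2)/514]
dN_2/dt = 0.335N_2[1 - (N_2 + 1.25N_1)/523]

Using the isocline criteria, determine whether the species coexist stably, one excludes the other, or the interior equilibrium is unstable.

unstable coexistence (outcome depends on initial conditions)

Compare the nullcline intercepts: K1/α12 = 514/1.43 = 359 < K2 = 523; K2/α21 = 523/1.25 = 418 < K1 = 514.
Since both are reversed, neither can invade when rare; the interior point is a saddle.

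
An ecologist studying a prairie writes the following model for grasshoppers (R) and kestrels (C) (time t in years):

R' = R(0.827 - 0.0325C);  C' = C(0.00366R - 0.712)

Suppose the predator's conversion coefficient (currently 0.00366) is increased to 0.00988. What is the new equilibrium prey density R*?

At the interior fixed point, setting dC/dt = 0 with C > 0 fixes R* = (predator death rate)/(RC coefficient) — independent of the other coefficients.
With the change, R* = 0.712/0.00988 = 72.1; it falls from 195.

R* ≈ 72.1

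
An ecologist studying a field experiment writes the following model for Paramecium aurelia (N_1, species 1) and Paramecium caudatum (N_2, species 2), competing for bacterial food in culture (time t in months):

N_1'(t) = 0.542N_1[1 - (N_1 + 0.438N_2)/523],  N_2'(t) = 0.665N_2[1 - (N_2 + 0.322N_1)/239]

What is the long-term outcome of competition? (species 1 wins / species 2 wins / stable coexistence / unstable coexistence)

Compare the nullcline intercepts: K1/α12 = 523/0.438 = 1190 > K2 = 239; K2/α21 = 239/0.322 = 742 > K1 = 523.
Since both inequalities hold, each species can invade when rare, so the interior equilibrium is stable.

stable coexistence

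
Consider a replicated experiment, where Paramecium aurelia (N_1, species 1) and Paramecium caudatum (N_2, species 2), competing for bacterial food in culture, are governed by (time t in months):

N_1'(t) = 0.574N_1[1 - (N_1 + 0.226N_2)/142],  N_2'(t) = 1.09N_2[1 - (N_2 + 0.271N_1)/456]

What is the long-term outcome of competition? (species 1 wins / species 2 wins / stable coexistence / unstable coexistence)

Compare the nullcline intercepts: K1/α12 = 142/0.226 = 628 > K2 = 456; K2/α21 = 456/0.271 = 1680 > K1 = 142.
Since both inequalities hold, each species can invade when rare, so the interior equilibrium is stable.

stable coexistence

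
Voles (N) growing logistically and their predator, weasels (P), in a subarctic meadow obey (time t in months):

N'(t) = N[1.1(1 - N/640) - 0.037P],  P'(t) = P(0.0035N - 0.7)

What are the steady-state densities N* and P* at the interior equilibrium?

N* ≈ 200, P* ≈ 20.4

From dP/dt = 0 with P > 0: 0.0035N* = 0.7, so N* = 200.
Substitute into dN/dt = 0: 1.1(1 - 200/640) = 0.037P*.
The bracket is 0.688, giving P* = 0.756/0.037 = 20.4.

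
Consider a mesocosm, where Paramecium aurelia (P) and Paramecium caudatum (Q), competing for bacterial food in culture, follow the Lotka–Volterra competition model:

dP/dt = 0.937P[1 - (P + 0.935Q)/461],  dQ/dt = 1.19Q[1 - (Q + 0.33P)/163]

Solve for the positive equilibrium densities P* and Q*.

Setting both brackets to zero gives the nullclines P + 0.935Q = 461 and 0.33P + Q = 163.
Substituting Q = 163 - 0.33P into the first: P(1 - 0.935·0.33) = 461 - 0.935·163.
So P* = 309/0.691 = 446, and then Q* = 163 - 0.33·446 = 15.7.

P* ≈ 446, Q* ≈ 15.7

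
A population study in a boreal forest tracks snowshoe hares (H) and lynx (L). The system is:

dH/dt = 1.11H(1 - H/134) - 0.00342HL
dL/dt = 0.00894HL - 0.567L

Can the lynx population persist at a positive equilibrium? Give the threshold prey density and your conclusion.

The predator equation gives dL/dt > 0 only when H > 0.567/0.00894 = 63.4.
Without the predator, H → K = 134. Since 134 > 63.4, the predator can invade and persist.

Threshold H = 63.4; K > 63.4, so yes, the predator persists.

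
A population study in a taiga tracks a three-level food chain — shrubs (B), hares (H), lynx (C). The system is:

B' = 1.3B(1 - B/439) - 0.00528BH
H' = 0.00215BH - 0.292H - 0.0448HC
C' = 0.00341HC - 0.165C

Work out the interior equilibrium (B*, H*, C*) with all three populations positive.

From dC/dt = 0: 0.00341H* = 0.165, so H* = 48.4.
From dB/dt = 0: 1.3(1 - B*/439) = 0.00528·48.4, giving B* = 439·(1 - 0.197) = 353.
From dH/dt = 0: 0.00215·353 - 0.292 = 0.0448C*, so C* = 0.466/0.0448 = 10.4.

B* ≈ 353, H* ≈ 48.4, C* ≈ 10.4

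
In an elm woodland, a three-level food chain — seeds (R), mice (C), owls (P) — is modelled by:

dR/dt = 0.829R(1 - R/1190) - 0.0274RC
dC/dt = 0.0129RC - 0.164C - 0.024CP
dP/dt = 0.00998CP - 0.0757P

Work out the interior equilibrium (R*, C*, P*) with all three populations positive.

From dP/dt = 0: 0.00998C* = 0.0757, so C* = 7.59.
From dR/dt = 0: 0.829(1 - R*/1190) = 0.0274·7.59, giving R* = 1190·(1 - 0.251) = 892.
From dC/dt = 0: 0.0129·892 - 0.164 = 0.024P*, so P* = 11.3/0.024 = 472.

R* ≈ 892, C* ≈ 7.59, P* ≈ 472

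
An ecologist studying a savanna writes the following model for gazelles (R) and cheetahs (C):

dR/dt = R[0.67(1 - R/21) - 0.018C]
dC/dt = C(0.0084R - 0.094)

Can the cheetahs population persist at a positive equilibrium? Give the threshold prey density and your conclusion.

The predator equation gives dC/dt > 0 only when R > 0.094/0.0084 = 11.2.
Without the predator, R → K = 21. Since 21 > 11.2, the predator can invade and persist.

Threshold R = 11.2; K > 11.2, so yes, the predator persists.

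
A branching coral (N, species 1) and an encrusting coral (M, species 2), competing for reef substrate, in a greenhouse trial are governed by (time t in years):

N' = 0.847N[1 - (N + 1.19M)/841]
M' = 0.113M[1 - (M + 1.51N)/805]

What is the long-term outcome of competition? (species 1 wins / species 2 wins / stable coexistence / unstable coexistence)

unstable coexistence (outcome depends on initial conditions)

Compare the nullcline intercepts: K1/α12 = 841/1.19 = 707 < K2 = 805; K2/α21 = 805/1.51 = 533 < K1 = 841.
Since both are reversed, neither can invade when rare; the interior point is a saddle.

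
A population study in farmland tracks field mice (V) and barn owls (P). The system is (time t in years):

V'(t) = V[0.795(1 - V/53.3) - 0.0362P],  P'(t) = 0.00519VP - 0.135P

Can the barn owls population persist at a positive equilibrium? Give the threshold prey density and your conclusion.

The predator equation gives dP/dt > 0 only when V > 0.135/0.00519 = 26.
Without the predator, V → K = 53.3. Since 53.3 > 26, the predator can invade and persist.

Threshold V = 26; K > 26, so yes, the predator persists.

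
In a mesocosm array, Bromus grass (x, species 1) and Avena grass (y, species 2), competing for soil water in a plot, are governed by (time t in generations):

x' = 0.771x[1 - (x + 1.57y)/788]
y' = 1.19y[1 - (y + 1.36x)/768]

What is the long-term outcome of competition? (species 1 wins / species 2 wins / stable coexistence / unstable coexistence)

unstable coexistence (outcome depends on initial conditions)

Compare the nullcline intercepts: K1/α12 = 788/1.57 = 502 < K2 = 768; K2/α21 = 768/1.36 = 565 < K1 = 788.
Since both are reversed, neither can invade when rare; the interior point is a saddle.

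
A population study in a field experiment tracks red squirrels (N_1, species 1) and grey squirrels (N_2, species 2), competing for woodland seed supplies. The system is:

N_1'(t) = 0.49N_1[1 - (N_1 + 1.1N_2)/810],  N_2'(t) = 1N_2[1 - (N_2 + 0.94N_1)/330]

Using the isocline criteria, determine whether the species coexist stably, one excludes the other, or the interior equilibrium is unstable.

species 1 excludes species 2

Compare the nullcline intercepts: K1/α12 = 810/1.1 = 736 > K2 = 330; K2/α21 = 330/0.94 = 351 < K1 = 810.
Since the inequalities point opposite ways, species 1 can invade but species 2 cannot.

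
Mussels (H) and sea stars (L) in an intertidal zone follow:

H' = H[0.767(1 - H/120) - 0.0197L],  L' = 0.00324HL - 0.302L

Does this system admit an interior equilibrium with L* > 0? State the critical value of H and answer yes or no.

The predator equation gives dL/dt > 0 only when H > 0.302/0.00324 = 93.2.
Without the predator, H → K = 120. Since 120 > 93.2, the predator can invade and persist.

Threshold H = 93.2; K > 93.2, so yes, the predator persists.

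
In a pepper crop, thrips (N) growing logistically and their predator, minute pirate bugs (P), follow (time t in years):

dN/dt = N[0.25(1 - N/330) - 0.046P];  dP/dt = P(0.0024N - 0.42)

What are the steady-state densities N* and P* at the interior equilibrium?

From dP/dt = 0 with P > 0: 0.0024N* = 0.42, so N* = 175.
Substitute into dN/dt = 0: 0.25(1 - 175/330) = 0.046P*.
The bracket is 0.47, giving P* = 0.117/0.046 = 2.55.

N* ≈ 175, P* ≈ 2.55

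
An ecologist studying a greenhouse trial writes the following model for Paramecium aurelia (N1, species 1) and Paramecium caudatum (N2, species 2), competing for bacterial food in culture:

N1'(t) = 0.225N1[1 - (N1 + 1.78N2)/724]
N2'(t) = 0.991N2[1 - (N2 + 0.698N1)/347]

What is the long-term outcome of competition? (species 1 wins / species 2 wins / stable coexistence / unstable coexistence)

Compare the nullcline intercepts: K1/α12 = 724/1.78 = 407 > K2 = 347; K2/α21 = 347/0.698 = 497 < K1 = 724.
Since the inequalities point opposite ways, species 1 can invade but species 2 cannot.

species 1 excludes species 2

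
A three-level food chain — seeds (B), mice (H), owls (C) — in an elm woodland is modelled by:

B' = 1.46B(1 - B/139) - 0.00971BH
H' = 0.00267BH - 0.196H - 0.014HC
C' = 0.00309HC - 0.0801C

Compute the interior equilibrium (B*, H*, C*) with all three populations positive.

From dC/dt = 0: 0.00309H* = 0.0801, so H* = 25.9.
From dB/dt = 0: 1.46(1 - B*/139) = 0.00971·25.9, giving B* = 139·(1 - 0.172) = 115.
From dH/dt = 0: 0.00267·115 - 0.196 = 0.014C*, so C* = 0.111/0.014 = 7.94.

B* ≈ 115, H* ≈ 25.9, C* ≈ 7.94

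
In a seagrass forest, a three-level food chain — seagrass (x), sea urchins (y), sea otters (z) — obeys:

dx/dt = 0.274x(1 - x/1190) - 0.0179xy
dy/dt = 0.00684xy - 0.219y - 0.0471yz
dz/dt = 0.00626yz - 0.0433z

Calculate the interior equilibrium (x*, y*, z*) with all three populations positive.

x* ≈ 652, y* ≈ 6.92, z* ≈ 90.1

From dz/dt = 0: 0.00626y* = 0.0433, so y* = 6.92.
From dx/dt = 0: 0.274(1 - x*/1190) = 0.0179·6.92, giving x* = 1190·(1 - 0.452) = 652.
From dy/dt = 0: 0.00684·652 - 0.219 = 0.0471z*, so z* = 4.24/0.0471 = 90.1.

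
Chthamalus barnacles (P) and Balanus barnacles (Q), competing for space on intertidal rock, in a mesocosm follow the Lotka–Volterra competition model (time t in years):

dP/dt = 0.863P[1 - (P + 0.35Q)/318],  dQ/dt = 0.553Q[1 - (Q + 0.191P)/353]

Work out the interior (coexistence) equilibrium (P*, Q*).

Setting both brackets to zero gives the nullclines P + 0.35Q = 318 and 0.191P + Q = 353.
Substituting Q = 353 - 0.191P into the first: P(1 - 0.35·0.191) = 318 - 0.35·353.
So P* = 194/0.933 = 208, and then Q* = 353 - 0.191·208 = 313.

P* ≈ 208, Q* ≈ 313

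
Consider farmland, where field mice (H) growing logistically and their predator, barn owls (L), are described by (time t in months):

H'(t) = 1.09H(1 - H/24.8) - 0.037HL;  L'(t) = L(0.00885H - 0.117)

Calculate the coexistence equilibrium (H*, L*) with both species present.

From dL/dt = 0 with L > 0: 0.00885H* = 0.117, so H* = 13.2.
Substitute into dH/dt = 0: 1.09(1 - 13.2/24.8) = 0.037L*.
The bracket is 0.467, giving L* = 0.509/0.037 = 13.8.

H* ≈ 13.2, L* ≈ 13.8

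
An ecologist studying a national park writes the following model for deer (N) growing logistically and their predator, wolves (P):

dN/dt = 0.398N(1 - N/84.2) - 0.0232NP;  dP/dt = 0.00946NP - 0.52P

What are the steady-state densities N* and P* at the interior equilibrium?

N* ≈ 55, P* ≈ 5.96

From dP/dt = 0 with P > 0: 0.00946N* = 0.52, so N* = 55.
Substitute into dN/dt = 0: 0.398(1 - 55/84.2) = 0.0232P*.
The bracket is 0.347, giving P* = 0.138/0.0232 = 5.96.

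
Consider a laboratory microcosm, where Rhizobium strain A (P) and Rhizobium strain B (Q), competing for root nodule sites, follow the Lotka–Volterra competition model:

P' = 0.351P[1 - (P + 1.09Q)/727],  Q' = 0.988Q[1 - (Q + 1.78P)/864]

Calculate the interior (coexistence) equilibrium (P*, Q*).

P* ≈ 228, Q* ≈ 457

Setting both brackets to zero gives the nullclines P + 1.09Q = 727 and 1.78P + Q = 864.
Substituting Q = 864 - 1.78P into the first: P(1 - 1.09·1.78) = 727 - 1.09·864.
So P* = -215/-0.94 = 228, and then Q* = 864 - 1.78·228 = 457.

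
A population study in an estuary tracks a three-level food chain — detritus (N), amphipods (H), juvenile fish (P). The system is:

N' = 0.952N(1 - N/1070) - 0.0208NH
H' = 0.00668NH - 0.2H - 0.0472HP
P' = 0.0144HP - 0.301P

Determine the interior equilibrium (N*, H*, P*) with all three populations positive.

From dP/dt = 0: 0.0144H* = 0.301, so H* = 20.9.
From dN/dt = 0: 0.952(1 - N*/1070) = 0.0208·20.9, giving N* = 1070·(1 - 0.457) = 581.
From dH/dt = 0: 0.00668·581 - 0.2 = 0.0472P*, so P* = 3.68/0.0472 = 78.

N* ≈ 581, H* ≈ 20.9, P* ≈ 78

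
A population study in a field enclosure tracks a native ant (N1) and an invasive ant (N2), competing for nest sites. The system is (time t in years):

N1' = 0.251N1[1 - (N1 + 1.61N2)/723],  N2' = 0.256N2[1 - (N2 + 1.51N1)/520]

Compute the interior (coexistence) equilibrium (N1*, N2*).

N1* ≈ 79.8, N2* ≈ 400

Setting both brackets to zero gives the nullclines N1 + 1.61N2 = 723 and 1.51N1 + N2 = 520.
Substituting N2 = 520 - 1.51N1 into the first: N1(1 - 1.61·1.51) = 723 - 1.61·520.
So N1* = -114/-1.43 = 79.8, and then N2* = 520 - 1.51·79.8 = 400.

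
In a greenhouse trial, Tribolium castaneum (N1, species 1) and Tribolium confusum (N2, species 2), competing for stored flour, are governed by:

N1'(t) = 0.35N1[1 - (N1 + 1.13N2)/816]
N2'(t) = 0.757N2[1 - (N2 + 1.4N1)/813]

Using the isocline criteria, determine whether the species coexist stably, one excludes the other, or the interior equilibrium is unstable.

Compare the nullcline intercepts: K1/α12 = 816/1.13 = 722 < K2 = 813; K2/α21 = 813/1.4 = 581 < K1 = 816.
Since both are reversed, neither can invade when rare; the interior point is a saddle.

unstable coexistence (outcome depends on initial conditions)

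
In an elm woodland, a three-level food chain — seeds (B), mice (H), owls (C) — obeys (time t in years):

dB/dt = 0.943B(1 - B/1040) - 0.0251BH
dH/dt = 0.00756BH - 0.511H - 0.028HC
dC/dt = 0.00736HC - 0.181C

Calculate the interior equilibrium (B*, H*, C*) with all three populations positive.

B* ≈ 359, H* ≈ 24.6, C* ≈ 78.7

From dC/dt = 0: 0.00736H* = 0.181, so H* = 24.6.
From dB/dt = 0: 0.943(1 - B*/1040) = 0.0251·24.6, giving B* = 1040·(1 - 0.655) = 359.
From dH/dt = 0: 0.00756·359 - 0.511 = 0.028C*, so C* = 2.2/0.028 = 78.7.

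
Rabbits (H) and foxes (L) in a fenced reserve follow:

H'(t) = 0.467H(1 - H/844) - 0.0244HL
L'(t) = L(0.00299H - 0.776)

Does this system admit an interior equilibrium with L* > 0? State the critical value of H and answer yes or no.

Threshold H = 260; K > 260, so yes, the predator persists.

The predator equation gives dL/dt > 0 only when H > 0.776/0.00299 = 260.
Without the predator, H → K = 844. Since 844 > 260, the predator can invade and persist.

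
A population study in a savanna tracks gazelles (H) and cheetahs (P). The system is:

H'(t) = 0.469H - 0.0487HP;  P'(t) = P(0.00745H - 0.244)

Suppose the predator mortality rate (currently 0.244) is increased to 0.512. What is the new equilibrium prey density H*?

At the interior fixed point, setting dP/dt = 0 with P > 0 fixes H* = (predator death rate)/(HP coefficient) — independent of the other coefficients.
With the change, H* = 0.512/0.00745 = 68.7; it rises from 32.8.

H* ≈ 68.7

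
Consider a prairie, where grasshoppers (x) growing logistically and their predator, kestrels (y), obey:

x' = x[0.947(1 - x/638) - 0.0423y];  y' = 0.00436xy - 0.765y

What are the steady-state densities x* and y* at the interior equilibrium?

x* ≈ 175, y* ≈ 16.2

From dy/dt = 0 with y > 0: 0.00436x* = 0.765, so x* = 175.
Substitute into dx/dt = 0: 0.947(1 - 175/638) = 0.0423y*.
The bracket is 0.725, giving y* = 0.687/0.0423 = 16.2.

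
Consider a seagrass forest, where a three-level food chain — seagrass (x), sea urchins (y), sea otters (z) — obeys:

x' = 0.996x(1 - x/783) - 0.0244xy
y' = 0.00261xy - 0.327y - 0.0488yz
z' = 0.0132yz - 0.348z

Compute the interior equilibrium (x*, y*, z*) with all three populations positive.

From dz/dt = 0: 0.0132y* = 0.348, so y* = 26.4.
From dx/dt = 0: 0.996(1 - x*/783) = 0.0244·26.4, giving x* = 783·(1 - 0.646) = 277.
From dy/dt = 0: 0.00261·277 - 0.327 = 0.0488z*, so z* = 0.397/0.0488 = 8.13.

x* ≈ 277, y* ≈ 26.4, z* ≈ 8.13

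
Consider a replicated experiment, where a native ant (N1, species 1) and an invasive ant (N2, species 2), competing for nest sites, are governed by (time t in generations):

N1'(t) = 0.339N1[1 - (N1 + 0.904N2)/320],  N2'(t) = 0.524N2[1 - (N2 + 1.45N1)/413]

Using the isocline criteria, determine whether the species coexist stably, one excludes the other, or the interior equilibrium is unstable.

Compare the nullcline intercepts: K1/α12 = 320/0.904 = 354 < K2 = 413; K2/α21 = 413/1.45 = 285 < K1 = 320.
Since both are reversed, neither can invade when rare; the interior point is a saddle.

unstable coexistence (outcome depends on initial conditions)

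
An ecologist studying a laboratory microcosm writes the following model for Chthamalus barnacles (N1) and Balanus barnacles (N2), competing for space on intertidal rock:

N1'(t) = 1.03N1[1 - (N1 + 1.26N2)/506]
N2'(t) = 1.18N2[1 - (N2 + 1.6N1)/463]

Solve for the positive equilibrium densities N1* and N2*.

Setting both brackets to zero gives the nullclines N1 + 1.26N2 = 506 and 1.6N1 + N2 = 463.
Substituting N2 = 463 - 1.6N1 into the first: N1(1 - 1.26·1.6) = 506 - 1.26·463.
So N1* = -77.4/-1.02 = 76.2, and then N2* = 463 - 1.6·76.2 = 341.

N1* ≈ 76.2, N2* ≈ 341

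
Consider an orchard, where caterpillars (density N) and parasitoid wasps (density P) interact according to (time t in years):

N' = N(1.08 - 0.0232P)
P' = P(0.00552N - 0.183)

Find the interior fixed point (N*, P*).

N* ≈ 33.2, P* ≈ 46.6

Set dP/dt = 0 with P > 0: 0.00552N - 0.183 = 0, so N* = 0.183/0.00552 = 33.2.
Set dN/dt = 0 with N > 0: 1.08 - 0.0232P = 0, so P* = 1.08/0.0232 = 46.6.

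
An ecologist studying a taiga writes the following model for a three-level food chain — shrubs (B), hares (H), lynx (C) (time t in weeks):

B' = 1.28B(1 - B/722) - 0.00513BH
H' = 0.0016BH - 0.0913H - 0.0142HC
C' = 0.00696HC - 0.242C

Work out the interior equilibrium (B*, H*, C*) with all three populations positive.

From dC/dt = 0: 0.00696H* = 0.242, so H* = 34.8.
From dB/dt = 0: 1.28(1 - B*/722) = 0.00513·34.8, giving B* = 722·(1 - 0.139) = 621.
From dH/dt = 0: 0.0016·621 - 0.0913 = 0.0142C*, so C* = 0.903/0.0142 = 63.6.

B* ≈ 621, H* ≈ 34.8, C* ≈ 63.6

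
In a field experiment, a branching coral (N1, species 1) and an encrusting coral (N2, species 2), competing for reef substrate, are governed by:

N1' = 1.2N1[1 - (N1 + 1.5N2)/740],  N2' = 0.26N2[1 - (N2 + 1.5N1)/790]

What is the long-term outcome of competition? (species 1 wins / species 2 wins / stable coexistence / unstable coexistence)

Compare the nullcline intercepts: K1/α12 = 740/1.5 = 493 < K2 = 790; K2/α21 = 790/1.5 = 527 < K1 = 740.
Since both are reversed, neither can invade when rare; the interior point is a saddle.

unstable coexistence (outcome depends on initial conditions)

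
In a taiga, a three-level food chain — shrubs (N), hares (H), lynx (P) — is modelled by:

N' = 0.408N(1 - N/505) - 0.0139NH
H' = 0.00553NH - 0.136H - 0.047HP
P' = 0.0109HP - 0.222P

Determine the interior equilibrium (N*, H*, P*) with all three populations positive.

N* ≈ 155, H* ≈ 20.4, P* ≈ 15.3

From dP/dt = 0: 0.0109H* = 0.222, so H* = 20.4.
From dN/dt = 0: 0.408(1 - N*/505) = 0.0139·20.4, giving N* = 505·(1 - 0.694) = 155.
From dH/dt = 0: 0.00553·155 - 0.136 = 0.047P*, so P* = 0.719/0.047 = 15.3.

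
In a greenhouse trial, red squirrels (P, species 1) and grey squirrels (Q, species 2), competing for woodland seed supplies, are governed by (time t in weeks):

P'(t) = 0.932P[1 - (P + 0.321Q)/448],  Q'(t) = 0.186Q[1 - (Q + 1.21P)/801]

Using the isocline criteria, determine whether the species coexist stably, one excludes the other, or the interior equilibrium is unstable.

stable coexistence

Compare the nullcline intercepts: K1/α12 = 448/0.321 = 1400 > K2 = 801; K2/α21 = 801/1.21 = 662 > K1 = 448.
Since both inequalities hold, each species can invade when rare, so the interior equilibrium is stable.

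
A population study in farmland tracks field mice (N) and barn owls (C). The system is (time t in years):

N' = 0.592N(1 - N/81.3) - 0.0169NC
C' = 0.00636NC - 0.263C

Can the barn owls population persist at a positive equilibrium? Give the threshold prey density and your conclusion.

Threshold N = 41.4; K > 41.4, so yes, the predator persists.

The predator equation gives dC/dt > 0 only when N > 0.263/0.00636 = 41.4.
Without the predator, N → K = 81.3. Since 81.3 > 41.4, the predator can invade and persist.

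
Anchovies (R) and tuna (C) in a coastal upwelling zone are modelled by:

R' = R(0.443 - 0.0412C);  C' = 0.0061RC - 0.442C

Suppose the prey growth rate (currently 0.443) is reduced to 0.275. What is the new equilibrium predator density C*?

C* ≈ 6.67

At the interior fixed point, setting dR/dt = 0 with R > 0 fixes C* = (prey growth rate)/(RC coefficient) — independent of the other coefficients.
With the change, C* = 0.275/0.0412 = 6.67; it falls from 10.8.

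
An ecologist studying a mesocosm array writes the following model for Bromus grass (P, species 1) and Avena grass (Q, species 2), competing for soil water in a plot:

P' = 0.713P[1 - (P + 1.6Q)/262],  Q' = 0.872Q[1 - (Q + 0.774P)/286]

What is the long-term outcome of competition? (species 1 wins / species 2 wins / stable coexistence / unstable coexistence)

Compare the nullcline intercepts: K1/α12 = 262/1.6 = 164 < K2 = 286; K2/α21 = 286/0.774 = 370 > K1 = 262.
Since the inequalities point opposite ways, species 2 can invade but species 1 cannot.

species 2 excludes species 1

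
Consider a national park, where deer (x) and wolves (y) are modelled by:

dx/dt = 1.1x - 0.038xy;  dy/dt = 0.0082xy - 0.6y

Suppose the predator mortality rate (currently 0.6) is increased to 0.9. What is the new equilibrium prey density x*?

x* ≈ 110

At the interior fixed point, setting dy/dt = 0 with y > 0 fixes x* = (predator death rate)/(xy coefficient) — independent of the other coefficients.
With the change, x* = 0.9/0.0082 = 110; it rises from 73.2.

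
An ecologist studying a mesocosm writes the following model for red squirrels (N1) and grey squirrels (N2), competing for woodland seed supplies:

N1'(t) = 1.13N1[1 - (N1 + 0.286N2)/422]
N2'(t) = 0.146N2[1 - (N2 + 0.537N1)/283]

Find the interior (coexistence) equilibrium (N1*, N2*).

N1* ≈ 403, N2* ≈ 66.6

Setting both brackets to zero gives the nullclines N1 + 0.286N2 = 422 and 0.537N1 + N2 = 283.
Substituting N2 = 283 - 0.537N1 into the first: N1(1 - 0.286·0.537) = 422 - 0.286·283.
So N1* = 341/0.846 = 403, and then N2* = 283 - 0.537·403 = 66.6.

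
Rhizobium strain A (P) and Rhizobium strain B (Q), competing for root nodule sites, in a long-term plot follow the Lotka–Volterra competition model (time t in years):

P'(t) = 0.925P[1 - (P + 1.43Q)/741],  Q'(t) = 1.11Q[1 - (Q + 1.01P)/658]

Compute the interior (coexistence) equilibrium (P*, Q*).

Setting both brackets to zero gives the nullclines P + 1.43Q = 741 and 1.01P + Q = 658.
Substituting Q = 658 - 1.01P into the first: P(1 - 1.43·1.01) = 741 - 1.43·658.
So P* = -200/-0.444 = 450, and then Q* = 658 - 1.01·450 = 203.

P* ≈ 450, Q* ≈ 203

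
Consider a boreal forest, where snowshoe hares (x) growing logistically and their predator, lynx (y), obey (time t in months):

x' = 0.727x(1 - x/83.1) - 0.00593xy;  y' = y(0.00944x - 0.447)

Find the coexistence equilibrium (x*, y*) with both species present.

x* ≈ 47.4, y* ≈ 52.7

From dy/dt = 0 with y > 0: 0.00944x* = 0.447, so x* = 47.4.
Substitute into dx/dt = 0: 0.727(1 - 47.4/83.1) = 0.00593y*.
The bracket is 0.43, giving y* = 0.313/0.00593 = 52.7.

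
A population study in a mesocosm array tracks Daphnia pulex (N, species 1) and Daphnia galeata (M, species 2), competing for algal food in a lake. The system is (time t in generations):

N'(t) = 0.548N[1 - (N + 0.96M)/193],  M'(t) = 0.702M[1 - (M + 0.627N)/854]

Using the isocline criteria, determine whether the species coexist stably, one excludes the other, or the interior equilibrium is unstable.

Compare the nullcline intercepts: K1/α12 = 193/0.96 = 201 < K2 = 854; K2/α21 = 854/0.627 = 1360 > K1 = 193.
Since the inequalities point opposite ways, species 2 can invade but species 1 cannot.

species 2 excludes species 1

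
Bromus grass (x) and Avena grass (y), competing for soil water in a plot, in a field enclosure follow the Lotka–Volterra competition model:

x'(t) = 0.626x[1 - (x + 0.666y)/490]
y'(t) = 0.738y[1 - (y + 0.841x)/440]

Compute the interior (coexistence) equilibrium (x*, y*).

x* ≈ 448, y* ≈ 63.4

Setting both brackets to zero gives the nullclines x + 0.666y = 490 and 0.841x + y = 440.
Substituting y = 440 - 0.841x into the first: x(1 - 0.666·0.841) = 490 - 0.666·440.
So x* = 197/0.44 = 448, and then y* = 440 - 0.841·448 = 63.4.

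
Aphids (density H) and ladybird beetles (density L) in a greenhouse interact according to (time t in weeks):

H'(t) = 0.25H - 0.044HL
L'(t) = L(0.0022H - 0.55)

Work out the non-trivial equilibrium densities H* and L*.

H* ≈ 250, L* ≈ 5.68

Set dL/dt = 0 with L > 0: 0.0022H - 0.55 = 0, so H* = 0.55/0.0022 = 250.
Set dH/dt = 0 with H > 0: 0.25 - 0.044L = 0, so L* = 0.25/0.044 = 5.68.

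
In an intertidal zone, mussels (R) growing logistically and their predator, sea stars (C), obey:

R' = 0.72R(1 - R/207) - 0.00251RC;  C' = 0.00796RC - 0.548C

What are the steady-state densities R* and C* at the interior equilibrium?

R* ≈ 68.8, C* ≈ 191

From dC/dt = 0 with C > 0: 0.00796R* = 0.548, so R* = 68.8.
Substitute into dR/dt = 0: 0.72(1 - 68.8/207) = 0.00251C*.
The bracket is 0.667, giving C* = 0.481/0.00251 = 191.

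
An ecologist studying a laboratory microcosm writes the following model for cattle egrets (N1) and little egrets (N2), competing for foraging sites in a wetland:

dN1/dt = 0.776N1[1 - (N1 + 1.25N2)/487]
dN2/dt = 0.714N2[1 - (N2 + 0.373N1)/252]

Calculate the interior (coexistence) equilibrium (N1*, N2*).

Setting both brackets to zero gives the nullclines N1 + 1.25N2 = 487 and 0.373N1 + N2 = 252.
Substituting N2 = 252 - 0.373N1 into the first: N1(1 - 1.25·0.373) = 487 - 1.25·252.
So N1* = 172/0.534 = 322, and then N2* = 252 - 0.373·322 = 132.

N1* ≈ 322, N2* ≈ 132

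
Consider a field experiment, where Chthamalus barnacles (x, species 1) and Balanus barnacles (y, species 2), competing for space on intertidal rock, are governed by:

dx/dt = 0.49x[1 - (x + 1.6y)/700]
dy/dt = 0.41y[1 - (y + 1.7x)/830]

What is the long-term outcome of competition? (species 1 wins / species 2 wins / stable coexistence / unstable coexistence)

unstable coexistence (outcome depends on initial conditions)

Compare the nullcline intercepts: K1/α12 = 700/1.6 = 438 < K2 = 830; K2/α21 = 830/1.7 = 488 < K1 = 700.
Since both are reversed, neither can invade when rare; the interior point is a saddle.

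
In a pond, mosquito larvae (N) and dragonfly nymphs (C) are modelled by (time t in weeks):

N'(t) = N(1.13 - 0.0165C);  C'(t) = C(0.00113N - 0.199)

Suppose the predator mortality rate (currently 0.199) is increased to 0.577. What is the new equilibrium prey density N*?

N* ≈ 511

At the interior fixed point, setting dC/dt = 0 with C > 0 fixes N* = (predator death rate)/(NC coefficient) — independent of the other coefficients.
With the change, N* = 0.577/0.00113 = 511; it rises from 176.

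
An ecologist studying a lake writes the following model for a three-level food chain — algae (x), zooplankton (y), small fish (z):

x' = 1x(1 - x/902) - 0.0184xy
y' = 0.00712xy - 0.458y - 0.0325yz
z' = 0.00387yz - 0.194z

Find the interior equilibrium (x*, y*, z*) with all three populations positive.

x* ≈ 70, y* ≈ 50.1, z* ≈ 1.25

From dz/dt = 0: 0.00387y* = 0.194, so y* = 50.1.
From dx/dt = 0: 1(1 - x*/902) = 0.0184·50.1, giving x* = 902·(1 - 0.922) = 70.
From dy/dt = 0: 0.00712·70 - 0.458 = 0.0325z*, so z* = 0.0405/0.0325 = 1.25.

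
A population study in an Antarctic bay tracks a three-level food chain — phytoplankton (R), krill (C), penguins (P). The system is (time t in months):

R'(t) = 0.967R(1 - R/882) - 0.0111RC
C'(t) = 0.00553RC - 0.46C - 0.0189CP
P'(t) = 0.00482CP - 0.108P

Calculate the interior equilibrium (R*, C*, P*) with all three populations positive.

R* ≈ 655, C* ≈ 22.4, P* ≈ 167

From dP/dt = 0: 0.00482C* = 0.108, so C* = 22.4.
From dR/dt = 0: 0.967(1 - R*/882) = 0.0111·22.4, giving R* = 882·(1 - 0.257) = 655.
From dC/dt = 0: 0.00553·655 - 0.46 = 0.0189P*, so P* = 3.16/0.0189 = 167.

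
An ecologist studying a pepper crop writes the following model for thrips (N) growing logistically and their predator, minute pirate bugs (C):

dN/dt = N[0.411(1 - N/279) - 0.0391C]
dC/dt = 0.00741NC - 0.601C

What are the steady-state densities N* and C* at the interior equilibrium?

From dC/dt = 0 with C > 0: 0.00741N* = 0.601, so N* = 81.1.
Substitute into dN/dt = 0: 0.411(1 - 81.1/279) = 0.0391C*.
The bracket is 0.709, giving C* = 0.292/0.0391 = 7.46.

N* ≈ 81.1, C* ≈ 7.46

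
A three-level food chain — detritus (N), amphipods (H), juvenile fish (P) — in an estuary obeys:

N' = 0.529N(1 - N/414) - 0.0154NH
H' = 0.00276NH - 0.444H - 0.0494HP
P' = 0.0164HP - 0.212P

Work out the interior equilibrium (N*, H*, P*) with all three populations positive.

N* ≈ 258, H* ≈ 12.9, P* ≈ 5.44

From dP/dt = 0: 0.0164H* = 0.212, so H* = 12.9.
From dN/dt = 0: 0.529(1 - N*/414) = 0.0154·12.9, giving N* = 414·(1 - 0.376) = 258.
From dH/dt = 0: 0.00276·258 - 0.444 = 0.0494P*, so P* = 0.269/0.0494 = 5.44.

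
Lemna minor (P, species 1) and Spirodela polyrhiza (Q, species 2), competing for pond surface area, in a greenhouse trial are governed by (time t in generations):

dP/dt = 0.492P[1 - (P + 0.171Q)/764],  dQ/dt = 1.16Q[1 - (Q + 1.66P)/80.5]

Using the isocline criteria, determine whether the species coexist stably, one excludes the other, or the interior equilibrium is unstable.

species 1 excludes species 2

Compare the nullcline intercepts: K1/α12 = 764/0.171 = 4470 > K2 = 80.5; K2/α21 = 80.5/1.66 = 48.5 < K1 = 764.
Since the inequalities point opposite ways, species 1 can invade but species 2 cannot.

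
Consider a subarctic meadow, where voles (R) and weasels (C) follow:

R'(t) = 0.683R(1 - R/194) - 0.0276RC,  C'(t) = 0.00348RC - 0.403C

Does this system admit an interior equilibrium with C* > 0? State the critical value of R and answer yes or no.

The predator equation gives dC/dt > 0 only when R > 0.403/0.00348 = 116.
Without the predator, R → K = 194. Since 194 > 116, the predator can invade and persist.

Threshold R = 116; K > 116, so yes, the predator persists.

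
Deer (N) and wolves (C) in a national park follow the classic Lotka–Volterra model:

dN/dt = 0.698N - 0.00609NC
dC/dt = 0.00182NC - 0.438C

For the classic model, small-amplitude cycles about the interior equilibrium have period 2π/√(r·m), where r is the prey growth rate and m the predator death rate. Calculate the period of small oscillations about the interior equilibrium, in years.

T ≈ 11.4 years

Here r = 0.698 and m = 0.438, so r·m = 0.306.
ω = √0.306 = 0.553 per year, hence T = 2π/ω ≈ 11.4 years.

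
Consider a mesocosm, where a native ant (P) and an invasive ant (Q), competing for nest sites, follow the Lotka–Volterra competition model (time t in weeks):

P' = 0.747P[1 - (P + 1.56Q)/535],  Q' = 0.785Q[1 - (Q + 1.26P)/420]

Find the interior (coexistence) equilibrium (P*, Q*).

Setting both brackets to zero gives the nullclines P + 1.56Q = 535 and 1.26P + Q = 420.
Substituting Q = 420 - 1.26P into the first: P(1 - 1.56·1.26) = 535 - 1.56·420.
So P* = -120/-0.966 = 124, and then Q* = 420 - 1.26·124 = 263.

P* ≈ 124, Q* ≈ 263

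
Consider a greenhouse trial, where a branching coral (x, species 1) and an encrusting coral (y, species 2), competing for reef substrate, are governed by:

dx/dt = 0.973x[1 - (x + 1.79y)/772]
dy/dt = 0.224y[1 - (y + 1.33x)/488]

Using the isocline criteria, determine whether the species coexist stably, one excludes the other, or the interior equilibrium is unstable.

Compare the nullcline intercepts: K1/α12 = 772/1.79 = 431 < K2 = 488; K2/α21 = 488/1.33 = 367 < K1 = 772.
Since both are reversed, neither can invade when rare; the interior point is a saddle.

unstable coexistence (outcome depends on initial conditions)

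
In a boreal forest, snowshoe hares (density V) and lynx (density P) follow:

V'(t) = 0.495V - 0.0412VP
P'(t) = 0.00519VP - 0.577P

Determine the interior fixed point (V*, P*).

V* ≈ 111, P* ≈ 12

Set dP/dt = 0 with P > 0: 0.00519V - 0.577 = 0, so V* = 0.577/0.00519 = 111.
Set dV/dt = 0 with V > 0: 0.495 - 0.0412P = 0, so P* = 0.495/0.0412 = 12.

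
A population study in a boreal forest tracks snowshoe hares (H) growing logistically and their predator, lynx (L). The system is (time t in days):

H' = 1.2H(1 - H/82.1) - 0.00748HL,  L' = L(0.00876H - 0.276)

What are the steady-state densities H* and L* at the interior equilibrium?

From dL/dt = 0 with L > 0: 0.00876H* = 0.276, so H* = 31.5.
Substitute into dH/dt = 0: 1.2(1 - 31.5/82.1) = 0.00748L*.
The bracket is 0.616, giving L* = 0.739/0.00748 = 98.9.

H* ≈ 31.5, L* ≈ 98.9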